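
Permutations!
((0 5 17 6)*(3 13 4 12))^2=((0 5 17 6)(3 13 4 12))^2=(0 17)(3 4)(5 6)(12 13)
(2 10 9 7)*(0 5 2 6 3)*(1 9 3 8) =(0 5 2 10 3)(1 9 7 6 8) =[5, 9, 10, 0, 4, 2, 8, 6, 1, 7, 3]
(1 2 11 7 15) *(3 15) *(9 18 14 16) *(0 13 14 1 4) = (0 13 14 16 9 18 1 2 11 7 3 15 4) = [13, 2, 11, 15, 0, 5, 6, 3, 8, 18, 10, 7, 12, 14, 16, 4, 9, 17, 1]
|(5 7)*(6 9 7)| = |(5 6 9 7)| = 4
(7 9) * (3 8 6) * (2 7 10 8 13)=[0, 1, 7, 13, 4, 5, 3, 9, 6, 10, 8, 11, 12, 2]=(2 7 9 10 8 6 3 13)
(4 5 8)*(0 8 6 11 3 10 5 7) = (0 8 4 7)(3 10 5 6 11) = [8, 1, 2, 10, 7, 6, 11, 0, 4, 9, 5, 3]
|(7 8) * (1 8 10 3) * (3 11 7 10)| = 6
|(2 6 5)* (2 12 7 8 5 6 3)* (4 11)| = |(2 3)(4 11)(5 12 7 8)| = 4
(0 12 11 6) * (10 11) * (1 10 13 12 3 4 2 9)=[3, 10, 9, 4, 2, 5, 0, 7, 8, 1, 11, 6, 13, 12]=(0 3 4 2 9 1 10 11 6)(12 13)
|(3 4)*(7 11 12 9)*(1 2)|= 4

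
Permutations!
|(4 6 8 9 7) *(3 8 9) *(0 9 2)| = |(0 9 7 4 6 2)(3 8)| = 6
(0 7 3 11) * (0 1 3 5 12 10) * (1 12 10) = [7, 3, 2, 11, 4, 10, 6, 5, 8, 9, 0, 12, 1] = (0 7 5 10)(1 3 11 12)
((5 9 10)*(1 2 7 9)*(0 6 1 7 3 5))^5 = (0 5 6 7 1 9 2 10 3)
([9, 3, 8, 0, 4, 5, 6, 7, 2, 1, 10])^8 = (10)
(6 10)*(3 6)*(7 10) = [0, 1, 2, 6, 4, 5, 7, 10, 8, 9, 3] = (3 6 7 10)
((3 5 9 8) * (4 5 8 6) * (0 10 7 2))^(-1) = ((0 10 7 2)(3 8)(4 5 9 6))^(-1) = (0 2 7 10)(3 8)(4 6 9 5)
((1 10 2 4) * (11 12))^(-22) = (12)(1 2)(4 10)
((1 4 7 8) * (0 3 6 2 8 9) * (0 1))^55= (1 9 7 4)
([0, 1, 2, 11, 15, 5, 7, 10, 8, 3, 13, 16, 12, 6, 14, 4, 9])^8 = [0, 1, 2, 3, 4, 5, 6, 7, 8, 9, 10, 11, 12, 13, 14, 15, 16]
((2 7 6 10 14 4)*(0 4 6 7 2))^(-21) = (14)(0 4)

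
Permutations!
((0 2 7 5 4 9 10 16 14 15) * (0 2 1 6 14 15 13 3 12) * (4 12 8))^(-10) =((0 1 6 14 13 3 8 4 9 10 16 15 2 7 5 12))^(-10) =(0 8 2 6 9 5 13 16)(1 4 7 14 10 12 3 15)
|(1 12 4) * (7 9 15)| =3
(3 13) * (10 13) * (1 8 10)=(1 8 10 13 3)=[0, 8, 2, 1, 4, 5, 6, 7, 10, 9, 13, 11, 12, 3]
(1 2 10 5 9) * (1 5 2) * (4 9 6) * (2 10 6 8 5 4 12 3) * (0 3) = (0 3 2 6 12)(4 9)(5 8) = [3, 1, 6, 2, 9, 8, 12, 7, 5, 4, 10, 11, 0]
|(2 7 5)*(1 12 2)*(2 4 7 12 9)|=7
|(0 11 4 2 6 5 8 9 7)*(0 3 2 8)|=10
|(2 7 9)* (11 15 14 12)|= 12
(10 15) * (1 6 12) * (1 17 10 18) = (1 6 12 17 10 15 18) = [0, 6, 2, 3, 4, 5, 12, 7, 8, 9, 15, 11, 17, 13, 14, 18, 16, 10, 1]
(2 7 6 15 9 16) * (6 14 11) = (2 7 14 11 6 15 9 16) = [0, 1, 7, 3, 4, 5, 15, 14, 8, 16, 10, 6, 12, 13, 11, 9, 2]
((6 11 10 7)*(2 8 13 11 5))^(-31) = ((2 8 13 11 10 7 6 5))^(-31) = (2 8 13 11 10 7 6 5)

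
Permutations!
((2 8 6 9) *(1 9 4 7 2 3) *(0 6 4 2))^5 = (0 7 4 8 2 6)(1 3 9)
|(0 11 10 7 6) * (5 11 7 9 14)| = |(0 7 6)(5 11 10 9 14)| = 15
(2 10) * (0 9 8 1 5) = (0 9 8 1 5)(2 10) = [9, 5, 10, 3, 4, 0, 6, 7, 1, 8, 2]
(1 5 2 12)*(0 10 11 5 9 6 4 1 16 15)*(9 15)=(0 10 11 5 2 12 16 9 6 4 1 15)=[10, 15, 12, 3, 1, 2, 4, 7, 8, 6, 11, 5, 16, 13, 14, 0, 9]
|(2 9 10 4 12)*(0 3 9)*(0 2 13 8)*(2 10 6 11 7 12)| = 9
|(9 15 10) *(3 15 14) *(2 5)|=10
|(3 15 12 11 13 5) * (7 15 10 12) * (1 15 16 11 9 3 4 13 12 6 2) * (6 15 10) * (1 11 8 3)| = 12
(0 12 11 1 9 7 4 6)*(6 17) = (0 12 11 1 9 7 4 17 6) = [12, 9, 2, 3, 17, 5, 0, 4, 8, 7, 10, 1, 11, 13, 14, 15, 16, 6]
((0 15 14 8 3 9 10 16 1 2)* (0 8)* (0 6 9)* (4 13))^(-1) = (0 3 8 2 1 16 10 9 6 14 15)(4 13)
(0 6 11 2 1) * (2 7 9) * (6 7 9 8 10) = [7, 0, 1, 3, 4, 5, 11, 8, 10, 2, 6, 9] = (0 7 8 10 6 11 9 2 1)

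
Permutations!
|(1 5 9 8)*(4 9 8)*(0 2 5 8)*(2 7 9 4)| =10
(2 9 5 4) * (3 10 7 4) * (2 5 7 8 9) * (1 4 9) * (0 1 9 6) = (0 1 4 5 3 10 8 9 7 6) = [1, 4, 2, 10, 5, 3, 0, 6, 9, 7, 8]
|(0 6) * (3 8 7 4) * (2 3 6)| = |(0 2 3 8 7 4 6)| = 7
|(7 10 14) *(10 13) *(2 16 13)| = 6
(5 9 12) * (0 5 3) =(0 5 9 12 3) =[5, 1, 2, 0, 4, 9, 6, 7, 8, 12, 10, 11, 3]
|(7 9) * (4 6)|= |(4 6)(7 9)|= 2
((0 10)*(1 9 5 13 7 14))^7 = ((0 10)(1 9 5 13 7 14))^7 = (0 10)(1 9 5 13 7 14)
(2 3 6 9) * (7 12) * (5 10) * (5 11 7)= (2 3 6 9)(5 10 11 7 12)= [0, 1, 3, 6, 4, 10, 9, 12, 8, 2, 11, 7, 5]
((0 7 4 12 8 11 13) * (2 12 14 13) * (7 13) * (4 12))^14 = ((0 13)(2 4 14 7 12 8 11))^14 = (14)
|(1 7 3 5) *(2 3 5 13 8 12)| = 15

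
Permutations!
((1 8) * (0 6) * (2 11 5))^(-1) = (0 6)(1 8)(2 5 11) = ((0 6)(1 8)(2 11 5))^(-1)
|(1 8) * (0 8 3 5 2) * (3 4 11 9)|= 9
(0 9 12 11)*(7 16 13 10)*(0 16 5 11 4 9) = (4 9 12)(5 11 16 13 10 7) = [0, 1, 2, 3, 9, 11, 6, 5, 8, 12, 7, 16, 4, 10, 14, 15, 13]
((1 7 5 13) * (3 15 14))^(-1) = ((1 7 5 13)(3 15 14))^(-1) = (1 13 5 7)(3 14 15)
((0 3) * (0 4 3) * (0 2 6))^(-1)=(0 6 2)(3 4)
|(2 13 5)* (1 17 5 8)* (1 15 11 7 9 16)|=11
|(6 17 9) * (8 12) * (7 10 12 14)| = 15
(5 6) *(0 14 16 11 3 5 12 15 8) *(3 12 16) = (0 14 3 5 6 16 11 12 15 8) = [14, 1, 2, 5, 4, 6, 16, 7, 0, 9, 10, 12, 15, 13, 3, 8, 11]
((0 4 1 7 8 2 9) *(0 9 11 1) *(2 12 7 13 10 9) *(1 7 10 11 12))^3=((0 4)(1 13 11 7 8)(2 12 10 9))^3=(0 4)(1 7 13 8 11)(2 9 10 12)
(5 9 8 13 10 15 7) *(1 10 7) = (1 10 15)(5 9 8 13 7) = [0, 10, 2, 3, 4, 9, 6, 5, 13, 8, 15, 11, 12, 7, 14, 1]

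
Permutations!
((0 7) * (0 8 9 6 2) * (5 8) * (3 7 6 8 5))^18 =(9)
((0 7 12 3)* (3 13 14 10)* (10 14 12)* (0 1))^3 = ((14)(0 7 10 3 1)(12 13))^3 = (14)(0 3 7 1 10)(12 13)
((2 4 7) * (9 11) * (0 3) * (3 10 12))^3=((0 10 12 3)(2 4 7)(9 11))^3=(0 3 12 10)(9 11)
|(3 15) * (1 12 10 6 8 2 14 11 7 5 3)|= |(1 12 10 6 8 2 14 11 7 5 3 15)|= 12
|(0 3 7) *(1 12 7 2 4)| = |(0 3 2 4 1 12 7)| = 7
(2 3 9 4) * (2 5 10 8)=[0, 1, 3, 9, 5, 10, 6, 7, 2, 4, 8]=(2 3 9 4 5 10 8)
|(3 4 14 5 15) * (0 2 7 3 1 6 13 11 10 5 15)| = 13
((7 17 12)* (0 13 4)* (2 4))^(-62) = (0 2)(4 13)(7 17 12)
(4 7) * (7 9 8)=(4 9 8 7)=[0, 1, 2, 3, 9, 5, 6, 4, 7, 8]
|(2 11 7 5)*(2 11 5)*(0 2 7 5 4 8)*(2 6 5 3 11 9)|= 14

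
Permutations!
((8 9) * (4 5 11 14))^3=((4 5 11 14)(8 9))^3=(4 14 11 5)(8 9)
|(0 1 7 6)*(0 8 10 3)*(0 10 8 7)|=|(0 1)(3 10)(6 7)|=2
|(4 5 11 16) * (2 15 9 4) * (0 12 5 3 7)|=11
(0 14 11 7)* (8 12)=(0 14 11 7)(8 12)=[14, 1, 2, 3, 4, 5, 6, 0, 12, 9, 10, 7, 8, 13, 11]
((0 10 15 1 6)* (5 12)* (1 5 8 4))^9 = (15)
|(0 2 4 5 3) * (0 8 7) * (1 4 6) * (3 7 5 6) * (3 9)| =|(0 2 9 3 8 5 7)(1 4 6)| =21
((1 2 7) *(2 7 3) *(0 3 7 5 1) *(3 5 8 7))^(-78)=(0 1 7 5 8)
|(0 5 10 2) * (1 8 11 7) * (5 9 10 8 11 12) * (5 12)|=|(12)(0 9 10 2)(1 11 7)(5 8)|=12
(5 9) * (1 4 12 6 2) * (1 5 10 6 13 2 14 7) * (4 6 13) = (1 6 14 7)(2 5 9 10 13)(4 12) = [0, 6, 5, 3, 12, 9, 14, 1, 8, 10, 13, 11, 4, 2, 7]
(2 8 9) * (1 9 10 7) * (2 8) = (1 9 8 10 7) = [0, 9, 2, 3, 4, 5, 6, 1, 10, 8, 7]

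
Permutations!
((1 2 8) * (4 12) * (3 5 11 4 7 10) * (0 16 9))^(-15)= (16)(3 10 7 12 4 11 5)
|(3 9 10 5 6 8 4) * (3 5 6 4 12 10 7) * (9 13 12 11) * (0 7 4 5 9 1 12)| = 12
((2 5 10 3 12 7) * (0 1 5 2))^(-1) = (0 7 12 3 10 5 1)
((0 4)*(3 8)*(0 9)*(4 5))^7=((0 5 4 9)(3 8))^7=(0 9 4 5)(3 8)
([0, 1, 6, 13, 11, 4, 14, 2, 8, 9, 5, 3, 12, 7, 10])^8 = [0, 1, 13, 4, 10, 14, 7, 3, 8, 9, 6, 5, 12, 11, 2]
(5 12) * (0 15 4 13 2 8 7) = (0 15 4 13 2 8 7)(5 12) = [15, 1, 8, 3, 13, 12, 6, 0, 7, 9, 10, 11, 5, 2, 14, 4]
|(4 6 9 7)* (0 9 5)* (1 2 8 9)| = |(0 1 2 8 9 7 4 6 5)| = 9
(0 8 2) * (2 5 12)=(0 8 5 12 2)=[8, 1, 0, 3, 4, 12, 6, 7, 5, 9, 10, 11, 2]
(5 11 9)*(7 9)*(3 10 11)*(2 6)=(2 6)(3 10 11 7 9 5)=[0, 1, 6, 10, 4, 3, 2, 9, 8, 5, 11, 7]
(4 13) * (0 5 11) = [5, 1, 2, 3, 13, 11, 6, 7, 8, 9, 10, 0, 12, 4] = (0 5 11)(4 13)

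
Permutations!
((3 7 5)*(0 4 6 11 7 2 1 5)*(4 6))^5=(0 6 11 7)(1 5 3 2)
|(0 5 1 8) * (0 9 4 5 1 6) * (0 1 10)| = 6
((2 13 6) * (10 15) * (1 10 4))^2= ((1 10 15 4)(2 13 6))^2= (1 15)(2 6 13)(4 10)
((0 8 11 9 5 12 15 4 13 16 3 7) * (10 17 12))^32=((0 8 11 9 5 10 17 12 15 4 13 16 3 7))^32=(0 5 15 3 11 17 13)(4 7 9 12 16 8 10)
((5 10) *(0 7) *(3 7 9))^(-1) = ((0 9 3 7)(5 10))^(-1) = (0 7 3 9)(5 10)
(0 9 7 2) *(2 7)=(0 9 2)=[9, 1, 0, 3, 4, 5, 6, 7, 8, 2]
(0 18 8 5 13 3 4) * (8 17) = (0 18 17 8 5 13 3 4) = [18, 1, 2, 4, 0, 13, 6, 7, 5, 9, 10, 11, 12, 3, 14, 15, 16, 8, 17]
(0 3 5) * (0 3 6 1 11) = (0 6 1 11)(3 5) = [6, 11, 2, 5, 4, 3, 1, 7, 8, 9, 10, 0]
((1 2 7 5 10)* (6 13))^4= ((1 2 7 5 10)(6 13))^4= (13)(1 10 5 7 2)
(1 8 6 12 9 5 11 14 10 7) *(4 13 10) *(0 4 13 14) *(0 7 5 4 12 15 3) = [12, 8, 2, 0, 14, 11, 15, 1, 6, 4, 5, 7, 9, 10, 13, 3] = (0 12 9 4 14 13 10 5 11 7 1 8 6 15 3)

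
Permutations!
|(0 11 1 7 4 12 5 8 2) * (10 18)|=|(0 11 1 7 4 12 5 8 2)(10 18)|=18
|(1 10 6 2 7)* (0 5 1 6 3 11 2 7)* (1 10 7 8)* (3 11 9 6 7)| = 5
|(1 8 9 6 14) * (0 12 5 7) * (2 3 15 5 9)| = 12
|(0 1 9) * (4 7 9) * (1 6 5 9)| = |(0 6 5 9)(1 4 7)| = 12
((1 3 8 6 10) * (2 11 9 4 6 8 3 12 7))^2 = ((1 12 7 2 11 9 4 6 10))^2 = (1 7 11 4 10 12 2 9 6)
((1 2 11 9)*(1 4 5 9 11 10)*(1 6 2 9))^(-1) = ((11)(1 9 4 5)(2 10 6))^(-1) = (11)(1 5 4 9)(2 6 10)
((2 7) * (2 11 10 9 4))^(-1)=(2 4 9 10 11 7)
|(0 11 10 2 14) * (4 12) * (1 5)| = 10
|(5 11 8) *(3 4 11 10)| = |(3 4 11 8 5 10)| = 6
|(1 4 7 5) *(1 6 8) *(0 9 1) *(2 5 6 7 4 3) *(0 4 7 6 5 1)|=30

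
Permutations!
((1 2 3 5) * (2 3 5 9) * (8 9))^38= ((1 3 8 9 2 5))^38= (1 8 2)(3 9 5)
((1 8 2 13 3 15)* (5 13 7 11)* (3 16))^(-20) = (16)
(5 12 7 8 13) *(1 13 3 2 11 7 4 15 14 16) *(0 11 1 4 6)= [11, 13, 1, 2, 15, 12, 0, 8, 3, 9, 10, 7, 6, 5, 16, 14, 4]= (0 11 7 8 3 2 1 13 5 12 6)(4 15 14 16)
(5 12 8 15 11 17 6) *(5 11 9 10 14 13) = [0, 1, 2, 3, 4, 12, 11, 7, 15, 10, 14, 17, 8, 5, 13, 9, 16, 6] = (5 12 8 15 9 10 14 13)(6 11 17)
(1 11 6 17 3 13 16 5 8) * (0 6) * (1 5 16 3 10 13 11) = (0 6 17 10 13 3 11)(5 8) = [6, 1, 2, 11, 4, 8, 17, 7, 5, 9, 13, 0, 12, 3, 14, 15, 16, 10]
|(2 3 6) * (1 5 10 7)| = |(1 5 10 7)(2 3 6)| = 12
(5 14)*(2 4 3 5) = (2 4 3 5 14) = [0, 1, 4, 5, 3, 14, 6, 7, 8, 9, 10, 11, 12, 13, 2]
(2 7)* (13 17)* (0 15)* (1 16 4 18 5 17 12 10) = (0 15)(1 16 4 18 5 17 13 12 10)(2 7) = [15, 16, 7, 3, 18, 17, 6, 2, 8, 9, 1, 11, 10, 12, 14, 0, 4, 13, 5]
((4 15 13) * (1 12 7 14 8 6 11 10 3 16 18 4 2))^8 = ((1 12 7 14 8 6 11 10 3 16 18 4 15 13 2))^8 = (1 3 12 16 7 18 14 4 8 15 6 13 11 2 10)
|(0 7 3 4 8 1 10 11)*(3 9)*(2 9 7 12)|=10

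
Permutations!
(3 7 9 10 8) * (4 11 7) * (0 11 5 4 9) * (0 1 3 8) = (0 11 7 1 3 9 10)(4 5) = [11, 3, 2, 9, 5, 4, 6, 1, 8, 10, 0, 7]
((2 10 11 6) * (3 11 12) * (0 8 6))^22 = (0 3 10 6)(2 8 11 12)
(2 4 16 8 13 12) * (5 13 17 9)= (2 4 16 8 17 9 5 13 12)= [0, 1, 4, 3, 16, 13, 6, 7, 17, 5, 10, 11, 2, 12, 14, 15, 8, 9]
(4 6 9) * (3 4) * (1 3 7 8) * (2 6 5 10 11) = (1 3 4 5 10 11 2 6 9 7 8) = [0, 3, 6, 4, 5, 10, 9, 8, 1, 7, 11, 2]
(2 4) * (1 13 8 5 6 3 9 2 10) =(1 13 8 5 6 3 9 2 4 10) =[0, 13, 4, 9, 10, 6, 3, 7, 5, 2, 1, 11, 12, 8]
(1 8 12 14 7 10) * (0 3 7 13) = [3, 8, 2, 7, 4, 5, 6, 10, 12, 9, 1, 11, 14, 0, 13] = (0 3 7 10 1 8 12 14 13)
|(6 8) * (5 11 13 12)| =4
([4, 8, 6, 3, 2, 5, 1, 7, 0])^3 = (0 6)(1 4)(2 8)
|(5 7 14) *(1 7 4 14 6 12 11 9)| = |(1 7 6 12 11 9)(4 14 5)| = 6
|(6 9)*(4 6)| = |(4 6 9)| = 3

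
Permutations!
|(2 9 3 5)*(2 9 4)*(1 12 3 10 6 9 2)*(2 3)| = |(1 12 2 4)(3 5)(6 9 10)| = 12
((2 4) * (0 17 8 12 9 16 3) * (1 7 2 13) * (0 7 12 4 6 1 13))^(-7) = ((0 17 8 4)(1 12 9 16 3 7 2 6))^(-7) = (0 17 8 4)(1 12 9 16 3 7 2 6)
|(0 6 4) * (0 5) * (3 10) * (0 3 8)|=7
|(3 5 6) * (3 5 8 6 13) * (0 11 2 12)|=20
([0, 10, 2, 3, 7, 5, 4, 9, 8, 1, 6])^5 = [0, 9, 2, 3, 6, 5, 10, 4, 8, 7, 1]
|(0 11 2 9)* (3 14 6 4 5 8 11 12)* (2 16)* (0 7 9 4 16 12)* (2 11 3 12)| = 18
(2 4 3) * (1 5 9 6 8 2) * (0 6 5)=[6, 0, 4, 1, 3, 9, 8, 7, 2, 5]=(0 6 8 2 4 3 1)(5 9)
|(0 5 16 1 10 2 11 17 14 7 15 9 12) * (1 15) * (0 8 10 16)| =|(0 5)(1 16 15 9 12 8 10 2 11 17 14 7)| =12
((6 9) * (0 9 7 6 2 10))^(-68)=((0 9 2 10)(6 7))^(-68)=(10)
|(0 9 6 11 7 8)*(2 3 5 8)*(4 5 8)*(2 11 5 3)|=14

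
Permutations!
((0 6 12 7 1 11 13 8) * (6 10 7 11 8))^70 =(6 11)(12 13) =((0 10 7 1 8)(6 12 11 13))^70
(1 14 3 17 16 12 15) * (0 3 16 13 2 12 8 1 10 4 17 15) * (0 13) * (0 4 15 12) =(0 3 12 13 2)(1 14 16 8)(4 17)(10 15) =[3, 14, 0, 12, 17, 5, 6, 7, 1, 9, 15, 11, 13, 2, 16, 10, 8, 4]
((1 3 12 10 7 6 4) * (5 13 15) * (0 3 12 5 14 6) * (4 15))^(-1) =(0 7 10 12 1 4 13 5 3)(6 14 15)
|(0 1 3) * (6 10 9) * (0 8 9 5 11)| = 9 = |(0 1 3 8 9 6 10 5 11)|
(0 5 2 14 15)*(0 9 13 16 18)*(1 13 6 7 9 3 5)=[1, 13, 14, 5, 4, 2, 7, 9, 8, 6, 10, 11, 12, 16, 15, 3, 18, 17, 0]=(0 1 13 16 18)(2 14 15 3 5)(6 7 9)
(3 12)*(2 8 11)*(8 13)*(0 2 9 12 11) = [2, 1, 13, 11, 4, 5, 6, 7, 0, 12, 10, 9, 3, 8] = (0 2 13 8)(3 11 9 12)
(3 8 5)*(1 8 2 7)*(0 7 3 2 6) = [7, 8, 3, 6, 4, 2, 0, 1, 5] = (0 7 1 8 5 2 3 6)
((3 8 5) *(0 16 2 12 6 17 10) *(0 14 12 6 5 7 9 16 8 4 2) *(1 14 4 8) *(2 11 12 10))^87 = (17)(0 8 11 1 7 12 14 9 5 10 16 3 4)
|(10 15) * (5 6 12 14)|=|(5 6 12 14)(10 15)|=4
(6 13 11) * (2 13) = [0, 1, 13, 3, 4, 5, 2, 7, 8, 9, 10, 6, 12, 11] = (2 13 11 6)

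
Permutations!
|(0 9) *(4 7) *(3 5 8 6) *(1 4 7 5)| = |(0 9)(1 4 5 8 6 3)| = 6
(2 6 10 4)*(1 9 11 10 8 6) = (1 9 11 10 4 2)(6 8) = [0, 9, 1, 3, 2, 5, 8, 7, 6, 11, 4, 10]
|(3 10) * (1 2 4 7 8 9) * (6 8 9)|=10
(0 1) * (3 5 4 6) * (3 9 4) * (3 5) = (0 1)(4 6 9) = [1, 0, 2, 3, 6, 5, 9, 7, 8, 4]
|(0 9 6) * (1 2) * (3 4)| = 6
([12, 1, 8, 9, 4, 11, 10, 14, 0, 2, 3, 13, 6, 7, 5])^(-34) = [2, 1, 3, 6, 4, 11, 0, 14, 9, 10, 12, 13, 8, 7, 5]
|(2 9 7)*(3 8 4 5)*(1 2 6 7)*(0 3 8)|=|(0 3)(1 2 9)(4 5 8)(6 7)|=6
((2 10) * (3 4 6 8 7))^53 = (2 10)(3 8 4 7 6)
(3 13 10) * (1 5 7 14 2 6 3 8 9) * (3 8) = [0, 5, 6, 13, 4, 7, 8, 14, 9, 1, 3, 11, 12, 10, 2] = (1 5 7 14 2 6 8 9)(3 13 10)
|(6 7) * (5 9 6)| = |(5 9 6 7)| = 4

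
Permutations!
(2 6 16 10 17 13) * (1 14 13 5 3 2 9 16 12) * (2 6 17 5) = (1 14 13 9 16 10 5 3 6 12)(2 17) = [0, 14, 17, 6, 4, 3, 12, 7, 8, 16, 5, 11, 1, 9, 13, 15, 10, 2]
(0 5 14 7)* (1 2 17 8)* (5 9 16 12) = (0 9 16 12 5 14 7)(1 2 17 8) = [9, 2, 17, 3, 4, 14, 6, 0, 1, 16, 10, 11, 5, 13, 7, 15, 12, 8]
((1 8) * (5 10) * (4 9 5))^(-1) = (1 8)(4 10 5 9)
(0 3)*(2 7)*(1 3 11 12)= (0 11 12 1 3)(2 7)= [11, 3, 7, 0, 4, 5, 6, 2, 8, 9, 10, 12, 1]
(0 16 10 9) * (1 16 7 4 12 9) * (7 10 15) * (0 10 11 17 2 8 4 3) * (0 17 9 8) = (0 11 9 10 1 16 15 7 3 17 2)(4 12 8) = [11, 16, 0, 17, 12, 5, 6, 3, 4, 10, 1, 9, 8, 13, 14, 7, 15, 2]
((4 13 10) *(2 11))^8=(4 10 13)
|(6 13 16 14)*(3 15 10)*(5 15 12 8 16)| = |(3 12 8 16 14 6 13 5 15 10)| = 10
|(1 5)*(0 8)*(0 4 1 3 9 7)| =8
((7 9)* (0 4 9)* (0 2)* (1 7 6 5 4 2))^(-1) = ((0 2)(1 7)(4 9 6 5))^(-1) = (0 2)(1 7)(4 5 6 9)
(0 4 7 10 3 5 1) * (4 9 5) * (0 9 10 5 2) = (0 10 3 4 7 5 1 9 2) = [10, 9, 0, 4, 7, 1, 6, 5, 8, 2, 3]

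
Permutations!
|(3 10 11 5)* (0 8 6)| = 12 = |(0 8 6)(3 10 11 5)|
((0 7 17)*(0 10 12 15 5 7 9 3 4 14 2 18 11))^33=((0 9 3 4 14 2 18 11)(5 7 17 10 12 15))^33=(0 9 3 4 14 2 18 11)(5 10)(7 12)(15 17)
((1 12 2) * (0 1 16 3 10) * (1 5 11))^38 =(0 11 12 16 10 5 1 2 3)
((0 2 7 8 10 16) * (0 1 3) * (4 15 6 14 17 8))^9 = (0 10 6 2 16 14 7 1 17 4 3 8 15)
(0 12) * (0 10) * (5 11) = (0 12 10)(5 11) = [12, 1, 2, 3, 4, 11, 6, 7, 8, 9, 0, 5, 10]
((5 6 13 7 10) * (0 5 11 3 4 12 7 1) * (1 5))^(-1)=(0 1)(3 11 10 7 12 4)(5 13 6)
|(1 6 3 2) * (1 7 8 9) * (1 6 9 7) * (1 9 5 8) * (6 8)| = 8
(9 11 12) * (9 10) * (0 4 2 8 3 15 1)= [4, 0, 8, 15, 2, 5, 6, 7, 3, 11, 9, 12, 10, 13, 14, 1]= (0 4 2 8 3 15 1)(9 11 12 10)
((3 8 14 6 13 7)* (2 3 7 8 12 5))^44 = ((2 3 12 5)(6 13 8 14))^44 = (14)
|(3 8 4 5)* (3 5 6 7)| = |(3 8 4 6 7)| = 5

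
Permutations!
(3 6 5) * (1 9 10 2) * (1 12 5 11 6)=(1 9 10 2 12 5 3)(6 11)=[0, 9, 12, 1, 4, 3, 11, 7, 8, 10, 2, 6, 5]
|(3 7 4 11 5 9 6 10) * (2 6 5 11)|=|(11)(2 6 10 3 7 4)(5 9)|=6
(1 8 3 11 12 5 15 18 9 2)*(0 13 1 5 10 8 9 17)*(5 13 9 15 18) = (0 9 2 13 1 15 5 18 17)(3 11 12 10 8) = [9, 15, 13, 11, 4, 18, 6, 7, 3, 2, 8, 12, 10, 1, 14, 5, 16, 0, 17]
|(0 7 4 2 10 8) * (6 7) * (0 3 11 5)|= 10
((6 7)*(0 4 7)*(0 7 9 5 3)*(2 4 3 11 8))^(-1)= (0 3)(2 8 11 5 9 4)(6 7)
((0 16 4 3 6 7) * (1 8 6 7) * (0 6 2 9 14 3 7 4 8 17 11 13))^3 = ((0 16 8 2 9 14 3 4 7 6 1 17 11 13))^3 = (0 2 3 6 11 16 9 4 1 13 8 14 7 17)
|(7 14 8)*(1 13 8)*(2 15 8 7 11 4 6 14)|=|(1 13 7 2 15 8 11 4 6 14)|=10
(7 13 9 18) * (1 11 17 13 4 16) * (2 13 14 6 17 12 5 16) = (1 11 12 5 16)(2 13 9 18 7 4)(6 17 14) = [0, 11, 13, 3, 2, 16, 17, 4, 8, 18, 10, 12, 5, 9, 6, 15, 1, 14, 7]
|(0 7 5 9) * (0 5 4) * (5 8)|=3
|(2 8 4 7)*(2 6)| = 5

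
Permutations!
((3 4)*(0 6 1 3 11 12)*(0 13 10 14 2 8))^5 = ((0 6 1 3 4 11 12 13 10 14 2 8))^5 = (0 11 2 3 10 6 12 8 4 14 1 13)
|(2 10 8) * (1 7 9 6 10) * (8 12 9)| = 4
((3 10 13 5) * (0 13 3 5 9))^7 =(0 13 9)(3 10)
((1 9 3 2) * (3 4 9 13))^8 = (13)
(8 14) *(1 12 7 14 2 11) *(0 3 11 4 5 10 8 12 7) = (0 3 11 1 7 14 12)(2 4 5 10 8) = [3, 7, 4, 11, 5, 10, 6, 14, 2, 9, 8, 1, 0, 13, 12]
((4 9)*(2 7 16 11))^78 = ((2 7 16 11)(4 9))^78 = (2 16)(7 11)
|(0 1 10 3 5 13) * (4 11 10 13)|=|(0 1 13)(3 5 4 11 10)|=15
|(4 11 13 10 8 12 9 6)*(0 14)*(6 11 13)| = 8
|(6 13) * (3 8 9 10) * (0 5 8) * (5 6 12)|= 9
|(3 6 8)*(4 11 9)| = 3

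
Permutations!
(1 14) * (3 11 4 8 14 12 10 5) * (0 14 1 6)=(0 14 6)(1 12 10 5 3 11 4 8)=[14, 12, 2, 11, 8, 3, 0, 7, 1, 9, 5, 4, 10, 13, 6]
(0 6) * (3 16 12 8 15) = [6, 1, 2, 16, 4, 5, 0, 7, 15, 9, 10, 11, 8, 13, 14, 3, 12] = (0 6)(3 16 12 8 15)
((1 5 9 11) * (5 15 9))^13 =(1 15 9 11)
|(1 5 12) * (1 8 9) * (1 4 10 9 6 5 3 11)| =12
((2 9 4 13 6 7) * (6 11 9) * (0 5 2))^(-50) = (4 11)(9 13) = ((0 5 2 6 7)(4 13 11 9))^(-50)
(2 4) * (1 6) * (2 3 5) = [0, 6, 4, 5, 3, 2, 1] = (1 6)(2 4 3 5)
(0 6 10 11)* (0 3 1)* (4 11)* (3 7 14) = (0 6 10 4 11 7 14 3 1) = [6, 0, 2, 1, 11, 5, 10, 14, 8, 9, 4, 7, 12, 13, 3]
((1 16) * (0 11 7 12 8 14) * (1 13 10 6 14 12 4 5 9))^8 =((0 11 7 4 5 9 1 16 13 10 6 14)(8 12))^8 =(0 13 5)(1 7 6)(4 14 16)(9 11 10)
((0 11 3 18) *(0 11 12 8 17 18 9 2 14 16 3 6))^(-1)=((0 12 8 17 18 11 6)(2 14 16 3 9))^(-1)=(0 6 11 18 17 8 12)(2 9 3 16 14)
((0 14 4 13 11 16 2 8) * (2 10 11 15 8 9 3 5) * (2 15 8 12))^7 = (0 4 8 14 13)(2 9 3 5 15 12)(10 11 16)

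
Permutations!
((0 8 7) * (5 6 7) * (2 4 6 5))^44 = ((0 8 2 4 6 7))^44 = (0 2 6)(4 7 8)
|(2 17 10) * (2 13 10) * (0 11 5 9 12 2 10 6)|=10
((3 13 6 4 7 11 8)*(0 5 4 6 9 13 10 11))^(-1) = (0 7 4 5)(3 8 11 10)(9 13)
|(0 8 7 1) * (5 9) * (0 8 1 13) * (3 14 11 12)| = |(0 1 8 7 13)(3 14 11 12)(5 9)| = 20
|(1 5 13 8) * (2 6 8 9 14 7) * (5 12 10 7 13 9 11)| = 35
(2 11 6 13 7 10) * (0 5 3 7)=[5, 1, 11, 7, 4, 3, 13, 10, 8, 9, 2, 6, 12, 0]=(0 5 3 7 10 2 11 6 13)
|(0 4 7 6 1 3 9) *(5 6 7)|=7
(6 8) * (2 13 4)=(2 13 4)(6 8)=[0, 1, 13, 3, 2, 5, 8, 7, 6, 9, 10, 11, 12, 4]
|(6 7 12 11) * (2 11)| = 5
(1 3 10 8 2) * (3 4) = (1 4 3 10 8 2) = [0, 4, 1, 10, 3, 5, 6, 7, 2, 9, 8]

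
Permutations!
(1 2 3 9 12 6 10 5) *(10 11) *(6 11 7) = (1 2 3 9 12 11 10 5)(6 7) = [0, 2, 3, 9, 4, 1, 7, 6, 8, 12, 5, 10, 11]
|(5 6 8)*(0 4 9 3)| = 12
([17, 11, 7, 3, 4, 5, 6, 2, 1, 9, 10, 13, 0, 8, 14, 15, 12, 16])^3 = [12, 8, 7, 3, 4, 5, 6, 2, 13, 9, 10, 1, 16, 11, 14, 15, 17, 0]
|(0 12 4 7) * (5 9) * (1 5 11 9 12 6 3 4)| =30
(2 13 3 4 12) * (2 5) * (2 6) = (2 13 3 4 12 5 6) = [0, 1, 13, 4, 12, 6, 2, 7, 8, 9, 10, 11, 5, 3]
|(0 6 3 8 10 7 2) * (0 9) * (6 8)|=6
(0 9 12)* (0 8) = [9, 1, 2, 3, 4, 5, 6, 7, 0, 12, 10, 11, 8] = (0 9 12 8)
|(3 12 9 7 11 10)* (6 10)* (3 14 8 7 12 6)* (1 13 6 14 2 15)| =|(1 13 6 10 2 15)(3 14 8 7 11)(9 12)| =30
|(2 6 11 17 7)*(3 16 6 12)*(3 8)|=9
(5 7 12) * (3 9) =[0, 1, 2, 9, 4, 7, 6, 12, 8, 3, 10, 11, 5] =(3 9)(5 7 12)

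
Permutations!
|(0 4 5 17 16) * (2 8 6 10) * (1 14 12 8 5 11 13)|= 14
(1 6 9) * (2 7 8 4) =[0, 6, 7, 3, 2, 5, 9, 8, 4, 1] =(1 6 9)(2 7 8 4)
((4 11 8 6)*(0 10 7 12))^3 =(0 12 7 10)(4 6 8 11)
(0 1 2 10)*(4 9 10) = [1, 2, 4, 3, 9, 5, 6, 7, 8, 10, 0] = (0 1 2 4 9 10)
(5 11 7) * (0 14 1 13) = (0 14 1 13)(5 11 7) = [14, 13, 2, 3, 4, 11, 6, 5, 8, 9, 10, 7, 12, 0, 1]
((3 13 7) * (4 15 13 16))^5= (3 7 13 15 4 16)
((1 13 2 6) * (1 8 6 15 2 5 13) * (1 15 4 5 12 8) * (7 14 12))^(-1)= (1 6 8 12 14 7 13 5 4 2 15)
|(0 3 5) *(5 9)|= |(0 3 9 5)|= 4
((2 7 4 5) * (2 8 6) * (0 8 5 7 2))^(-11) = ((0 8 6)(4 7))^(-11) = (0 8 6)(4 7)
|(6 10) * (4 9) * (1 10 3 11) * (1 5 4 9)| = |(1 10 6 3 11 5 4)| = 7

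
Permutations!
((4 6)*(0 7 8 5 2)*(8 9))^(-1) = ((0 7 9 8 5 2)(4 6))^(-1) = (0 2 5 8 9 7)(4 6)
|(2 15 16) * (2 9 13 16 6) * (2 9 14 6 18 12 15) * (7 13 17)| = 21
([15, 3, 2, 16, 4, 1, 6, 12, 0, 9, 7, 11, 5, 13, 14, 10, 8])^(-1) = (0 8 16 3 1 5 12 7 10 15)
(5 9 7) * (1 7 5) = (1 7)(5 9) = [0, 7, 2, 3, 4, 9, 6, 1, 8, 5]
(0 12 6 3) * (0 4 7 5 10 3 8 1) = (0 12 6 8 1)(3 4 7 5 10) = [12, 0, 2, 4, 7, 10, 8, 5, 1, 9, 3, 11, 6]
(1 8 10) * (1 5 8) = (5 8 10) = [0, 1, 2, 3, 4, 8, 6, 7, 10, 9, 5]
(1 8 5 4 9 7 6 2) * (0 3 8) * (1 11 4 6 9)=(0 3 8 5 6 2 11 4 1)(7 9)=[3, 0, 11, 8, 1, 6, 2, 9, 5, 7, 10, 4]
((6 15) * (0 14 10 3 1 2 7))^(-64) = ((0 14 10 3 1 2 7)(6 15))^(-64) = (15)(0 7 2 1 3 10 14)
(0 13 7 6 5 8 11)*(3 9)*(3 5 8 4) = (0 13 7 6 8 11)(3 9 5 4) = [13, 1, 2, 9, 3, 4, 8, 6, 11, 5, 10, 0, 12, 7]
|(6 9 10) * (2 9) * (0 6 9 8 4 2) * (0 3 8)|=6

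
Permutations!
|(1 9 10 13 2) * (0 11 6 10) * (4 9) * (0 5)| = |(0 11 6 10 13 2 1 4 9 5)| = 10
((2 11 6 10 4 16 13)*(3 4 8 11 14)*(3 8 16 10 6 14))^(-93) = ((2 3 4 10 16 13)(8 11 14))^(-93) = (2 10)(3 16)(4 13)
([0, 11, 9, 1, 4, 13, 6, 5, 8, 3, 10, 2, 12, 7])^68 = (1 9 11 3 2)(5 7 13)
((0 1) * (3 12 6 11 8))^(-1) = (0 1)(3 8 11 6 12) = ((0 1)(3 12 6 11 8))^(-1)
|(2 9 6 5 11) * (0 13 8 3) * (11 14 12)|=|(0 13 8 3)(2 9 6 5 14 12 11)|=28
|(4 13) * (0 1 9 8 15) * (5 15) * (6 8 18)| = 8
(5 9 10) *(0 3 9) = (0 3 9 10 5) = [3, 1, 2, 9, 4, 0, 6, 7, 8, 10, 5]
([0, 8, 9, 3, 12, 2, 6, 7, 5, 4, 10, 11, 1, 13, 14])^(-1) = (14)(1 12 4 9 2 5 8)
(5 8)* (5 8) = [0, 1, 2, 3, 4, 5, 6, 7, 8] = (8)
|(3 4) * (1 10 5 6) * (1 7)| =|(1 10 5 6 7)(3 4)| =10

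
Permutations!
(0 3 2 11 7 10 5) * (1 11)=[3, 11, 1, 2, 4, 0, 6, 10, 8, 9, 5, 7]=(0 3 2 1 11 7 10 5)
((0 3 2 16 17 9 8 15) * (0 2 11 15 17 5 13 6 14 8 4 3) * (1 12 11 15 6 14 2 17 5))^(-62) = ((1 12 11 6 2 16)(3 15 17 9 4)(5 13 14 8))^(-62) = (1 2 11)(3 9 15 4 17)(5 14)(6 12 16)(8 13)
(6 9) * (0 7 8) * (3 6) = [7, 1, 2, 6, 4, 5, 9, 8, 0, 3] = (0 7 8)(3 6 9)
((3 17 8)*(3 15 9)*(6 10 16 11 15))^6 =((3 17 8 6 10 16 11 15 9))^6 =(3 11 6)(8 9 16)(10 17 15)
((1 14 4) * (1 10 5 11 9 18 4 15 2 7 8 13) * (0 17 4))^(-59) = (0 11 4 18 5 17 9 10)(1 7 14 8 15 13 2)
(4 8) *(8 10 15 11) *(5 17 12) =(4 10 15 11 8)(5 17 12) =[0, 1, 2, 3, 10, 17, 6, 7, 4, 9, 15, 8, 5, 13, 14, 11, 16, 12]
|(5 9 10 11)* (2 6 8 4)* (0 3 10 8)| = 10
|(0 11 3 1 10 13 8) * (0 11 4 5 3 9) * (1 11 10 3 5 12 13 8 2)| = |(0 4 12 13 2 1 3 11 9)(8 10)| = 18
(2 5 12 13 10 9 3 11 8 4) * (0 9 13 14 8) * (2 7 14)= (0 9 3 11)(2 5 12)(4 7 14 8)(10 13)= [9, 1, 5, 11, 7, 12, 6, 14, 4, 3, 13, 0, 2, 10, 8]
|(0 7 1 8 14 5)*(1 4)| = 7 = |(0 7 4 1 8 14 5)|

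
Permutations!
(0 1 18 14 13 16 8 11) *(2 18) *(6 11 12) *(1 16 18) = (0 16 8 12 6 11)(1 2)(13 18 14) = [16, 2, 1, 3, 4, 5, 11, 7, 12, 9, 10, 0, 6, 18, 13, 15, 8, 17, 14]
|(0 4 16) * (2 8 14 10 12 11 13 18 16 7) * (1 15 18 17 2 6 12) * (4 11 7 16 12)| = 16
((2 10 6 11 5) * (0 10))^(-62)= (0 5 6)(2 11 10)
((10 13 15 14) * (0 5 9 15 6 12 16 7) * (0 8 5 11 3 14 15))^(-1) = ((0 11 3 14 10 13 6 12 16 7 8 5 9))^(-1) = (0 9 5 8 7 16 12 6 13 10 14 3 11)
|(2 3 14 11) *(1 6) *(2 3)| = |(1 6)(3 14 11)| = 6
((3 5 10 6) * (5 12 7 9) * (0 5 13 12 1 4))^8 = ((0 5 10 6 3 1 4)(7 9 13 12))^8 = (13)(0 5 10 6 3 1 4)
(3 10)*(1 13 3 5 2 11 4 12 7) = (1 13 3 10 5 2 11 4 12 7) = [0, 13, 11, 10, 12, 2, 6, 1, 8, 9, 5, 4, 7, 3]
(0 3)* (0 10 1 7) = (0 3 10 1 7) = [3, 7, 2, 10, 4, 5, 6, 0, 8, 9, 1]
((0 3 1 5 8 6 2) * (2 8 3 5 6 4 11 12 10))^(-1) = ((0 5 3 1 6 8 4 11 12 10 2))^(-1) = (0 2 10 12 11 4 8 6 1 3 5)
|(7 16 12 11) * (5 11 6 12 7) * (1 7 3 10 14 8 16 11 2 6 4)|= |(1 7 11 5 2 6 12 4)(3 10 14 8 16)|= 40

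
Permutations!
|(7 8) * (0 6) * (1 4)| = 2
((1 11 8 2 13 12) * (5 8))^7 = (13)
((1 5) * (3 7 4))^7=(1 5)(3 7 4)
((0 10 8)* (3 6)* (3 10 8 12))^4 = ((0 8)(3 6 10 12))^4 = (12)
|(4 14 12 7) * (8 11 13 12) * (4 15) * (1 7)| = |(1 7 15 4 14 8 11 13 12)| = 9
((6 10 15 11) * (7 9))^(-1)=((6 10 15 11)(7 9))^(-1)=(6 11 15 10)(7 9)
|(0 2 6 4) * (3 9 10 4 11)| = 8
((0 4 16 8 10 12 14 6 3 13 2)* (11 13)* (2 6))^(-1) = (0 2 14 12 10 8 16 4)(3 6 13 11)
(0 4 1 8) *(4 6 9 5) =(0 6 9 5 4 1 8) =[6, 8, 2, 3, 1, 4, 9, 7, 0, 5]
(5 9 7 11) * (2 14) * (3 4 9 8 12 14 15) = (2 15 3 4 9 7 11 5 8 12 14) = [0, 1, 15, 4, 9, 8, 6, 11, 12, 7, 10, 5, 14, 13, 2, 3]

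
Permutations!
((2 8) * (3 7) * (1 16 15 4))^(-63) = (1 16 15 4)(2 8)(3 7) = ((1 16 15 4)(2 8)(3 7))^(-63)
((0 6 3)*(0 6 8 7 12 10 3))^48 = (0 6 3 10 12 7 8)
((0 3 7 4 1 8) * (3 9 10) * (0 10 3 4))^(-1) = (0 7 3 9)(1 4 10 8)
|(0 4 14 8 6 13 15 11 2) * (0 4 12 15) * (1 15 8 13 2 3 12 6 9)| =|(0 6 2 4 14 13)(1 15 11 3 12 8 9)| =42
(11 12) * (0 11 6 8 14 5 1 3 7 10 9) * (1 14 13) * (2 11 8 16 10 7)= (0 8 13 1 3 2 11 12 6 16 10 9)(5 14)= [8, 3, 11, 2, 4, 14, 16, 7, 13, 0, 9, 12, 6, 1, 5, 15, 10]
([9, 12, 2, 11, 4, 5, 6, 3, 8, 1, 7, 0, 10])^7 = (0 11 3 7 10 12 1 9)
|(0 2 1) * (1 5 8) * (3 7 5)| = |(0 2 3 7 5 8 1)| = 7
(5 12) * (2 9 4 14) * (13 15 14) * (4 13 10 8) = [0, 1, 9, 3, 10, 12, 6, 7, 4, 13, 8, 11, 5, 15, 2, 14] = (2 9 13 15 14)(4 10 8)(5 12)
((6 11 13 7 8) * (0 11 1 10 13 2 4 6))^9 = (0 8 7 13 10 1 6 4 2 11)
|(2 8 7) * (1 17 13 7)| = |(1 17 13 7 2 8)| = 6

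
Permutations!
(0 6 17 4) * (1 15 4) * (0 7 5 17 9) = [6, 15, 2, 3, 7, 17, 9, 5, 8, 0, 10, 11, 12, 13, 14, 4, 16, 1] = (0 6 9)(1 15 4 7 5 17)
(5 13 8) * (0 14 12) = (0 14 12)(5 13 8) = [14, 1, 2, 3, 4, 13, 6, 7, 5, 9, 10, 11, 0, 8, 12]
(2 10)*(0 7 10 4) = [7, 1, 4, 3, 0, 5, 6, 10, 8, 9, 2] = (0 7 10 2 4)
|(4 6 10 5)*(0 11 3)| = |(0 11 3)(4 6 10 5)| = 12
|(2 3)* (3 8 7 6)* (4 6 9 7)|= 10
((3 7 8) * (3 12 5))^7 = (3 8 5 7 12)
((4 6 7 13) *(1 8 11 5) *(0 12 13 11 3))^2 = (0 13 6 11 1 3 12 4 7 5 8)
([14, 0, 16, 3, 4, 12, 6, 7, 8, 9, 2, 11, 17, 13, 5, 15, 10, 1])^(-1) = [1, 17, 10, 3, 4, 14, 6, 7, 8, 9, 16, 11, 5, 13, 0, 15, 2, 12]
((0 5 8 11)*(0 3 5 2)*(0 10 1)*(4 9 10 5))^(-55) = ((0 2 5 8 11 3 4 9 10 1))^(-55) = (0 3)(1 11)(2 4)(5 9)(8 10)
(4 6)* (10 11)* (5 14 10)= (4 6)(5 14 10 11)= [0, 1, 2, 3, 6, 14, 4, 7, 8, 9, 11, 5, 12, 13, 10]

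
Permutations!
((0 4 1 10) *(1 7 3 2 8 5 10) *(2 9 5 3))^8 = ((0 4 7 2 8 3 9 5 10))^8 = (0 10 5 9 3 8 2 7 4)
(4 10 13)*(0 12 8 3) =(0 12 8 3)(4 10 13) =[12, 1, 2, 0, 10, 5, 6, 7, 3, 9, 13, 11, 8, 4]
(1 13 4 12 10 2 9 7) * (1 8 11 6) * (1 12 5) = (1 13 4 5)(2 9 7 8 11 6 12 10) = [0, 13, 9, 3, 5, 1, 12, 8, 11, 7, 2, 6, 10, 4]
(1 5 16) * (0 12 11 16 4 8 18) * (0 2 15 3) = (0 12 11 16 1 5 4 8 18 2 15 3) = [12, 5, 15, 0, 8, 4, 6, 7, 18, 9, 10, 16, 11, 13, 14, 3, 1, 17, 2]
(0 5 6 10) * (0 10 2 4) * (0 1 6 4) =(10)(0 5 4 1 6 2) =[5, 6, 0, 3, 1, 4, 2, 7, 8, 9, 10]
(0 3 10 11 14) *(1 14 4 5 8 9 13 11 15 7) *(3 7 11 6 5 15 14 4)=(0 7 1 4 15 11 3 10 14)(5 8 9 13 6)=[7, 4, 2, 10, 15, 8, 5, 1, 9, 13, 14, 3, 12, 6, 0, 11]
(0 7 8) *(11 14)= (0 7 8)(11 14)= [7, 1, 2, 3, 4, 5, 6, 8, 0, 9, 10, 14, 12, 13, 11]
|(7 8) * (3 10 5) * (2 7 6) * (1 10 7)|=|(1 10 5 3 7 8 6 2)|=8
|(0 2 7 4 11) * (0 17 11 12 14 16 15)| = 8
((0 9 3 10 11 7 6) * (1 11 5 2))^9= (0 6 7 11 1 2 5 10 3 9)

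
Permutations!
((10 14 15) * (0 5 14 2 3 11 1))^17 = (0 1 11 3 2 10 15 14 5)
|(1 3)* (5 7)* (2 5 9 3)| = 6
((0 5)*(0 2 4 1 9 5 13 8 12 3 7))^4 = ((0 13 8 12 3 7)(1 9 5 2 4))^4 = (0 3 8)(1 4 2 5 9)(7 12 13)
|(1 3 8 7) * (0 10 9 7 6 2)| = |(0 10 9 7 1 3 8 6 2)| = 9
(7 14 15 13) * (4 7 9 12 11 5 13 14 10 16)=[0, 1, 2, 3, 7, 13, 6, 10, 8, 12, 16, 5, 11, 9, 15, 14, 4]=(4 7 10 16)(5 13 9 12 11)(14 15)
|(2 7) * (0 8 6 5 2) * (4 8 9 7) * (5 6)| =12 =|(0 9 7)(2 4 8 5)|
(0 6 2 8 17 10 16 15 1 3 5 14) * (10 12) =(0 6 2 8 17 12 10 16 15 1 3 5 14) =[6, 3, 8, 5, 4, 14, 2, 7, 17, 9, 16, 11, 10, 13, 0, 1, 15, 12]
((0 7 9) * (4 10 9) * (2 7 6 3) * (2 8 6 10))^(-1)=(0 9 10)(2 4 7)(3 6 8)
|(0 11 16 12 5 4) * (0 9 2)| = |(0 11 16 12 5 4 9 2)| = 8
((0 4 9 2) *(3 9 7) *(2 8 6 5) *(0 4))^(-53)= (2 3 6 4 9 5 7 8)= ((2 4 7 3 9 8 6 5))^(-53)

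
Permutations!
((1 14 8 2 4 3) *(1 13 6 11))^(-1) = ((1 14 8 2 4 3 13 6 11))^(-1) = (1 11 6 13 3 4 2 8 14)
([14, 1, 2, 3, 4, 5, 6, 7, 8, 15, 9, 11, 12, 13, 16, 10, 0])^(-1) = [16, 1, 2, 3, 4, 5, 6, 7, 8, 10, 15, 11, 12, 13, 0, 9, 14]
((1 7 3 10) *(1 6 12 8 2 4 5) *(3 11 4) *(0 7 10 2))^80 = ((0 7 11 4 5 1 10 6 12 8)(2 3))^80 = (12)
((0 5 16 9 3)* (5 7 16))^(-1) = (0 3 9 16 7)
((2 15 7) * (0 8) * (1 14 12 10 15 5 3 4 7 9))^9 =((0 8)(1 14 12 10 15 9)(2 5 3 4 7))^9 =(0 8)(1 10)(2 7 4 3 5)(9 12)(14 15)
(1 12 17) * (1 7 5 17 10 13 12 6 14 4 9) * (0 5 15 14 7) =(0 5 17)(1 6 7 15 14 4 9)(10 13 12) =[5, 6, 2, 3, 9, 17, 7, 15, 8, 1, 13, 11, 10, 12, 4, 14, 16, 0]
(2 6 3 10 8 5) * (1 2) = (1 2 6 3 10 8 5) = [0, 2, 6, 10, 4, 1, 3, 7, 5, 9, 8]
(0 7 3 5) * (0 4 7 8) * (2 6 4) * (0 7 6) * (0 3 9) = [8, 1, 3, 5, 6, 2, 4, 9, 7, 0] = (0 8 7 9)(2 3 5)(4 6)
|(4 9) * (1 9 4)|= 2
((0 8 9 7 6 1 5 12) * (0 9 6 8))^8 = (1 5 12 9 7 8 6) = ((1 5 12 9 7 8 6))^8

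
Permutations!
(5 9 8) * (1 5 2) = (1 5 9 8 2) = [0, 5, 1, 3, 4, 9, 6, 7, 2, 8]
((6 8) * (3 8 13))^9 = ((3 8 6 13))^9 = (3 8 6 13)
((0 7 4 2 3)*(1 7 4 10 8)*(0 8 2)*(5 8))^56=(10)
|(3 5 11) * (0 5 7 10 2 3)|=12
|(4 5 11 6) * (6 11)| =|(11)(4 5 6)| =3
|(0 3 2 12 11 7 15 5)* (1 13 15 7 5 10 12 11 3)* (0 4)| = 11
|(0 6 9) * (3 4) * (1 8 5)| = 6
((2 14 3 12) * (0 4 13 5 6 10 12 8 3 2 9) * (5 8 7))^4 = (14)(0 3 10 4 7 12 13 5 9 8 6)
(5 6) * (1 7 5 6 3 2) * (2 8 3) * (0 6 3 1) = [6, 7, 0, 8, 4, 2, 3, 5, 1] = (0 6 3 8 1 7 5 2)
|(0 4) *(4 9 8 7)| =|(0 9 8 7 4)| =5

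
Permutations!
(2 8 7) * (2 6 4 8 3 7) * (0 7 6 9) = [7, 1, 3, 6, 8, 5, 4, 9, 2, 0] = (0 7 9)(2 3 6 4 8)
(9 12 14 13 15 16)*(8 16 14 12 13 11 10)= (8 16 9 13 15 14 11 10)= [0, 1, 2, 3, 4, 5, 6, 7, 16, 13, 8, 10, 12, 15, 11, 14, 9]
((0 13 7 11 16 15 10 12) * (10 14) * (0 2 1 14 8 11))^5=((0 13 7)(1 14 10 12 2)(8 11 16 15))^5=(0 7 13)(8 11 16 15)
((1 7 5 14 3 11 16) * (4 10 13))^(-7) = (16)(4 13 10)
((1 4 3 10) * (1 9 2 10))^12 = ((1 4 3)(2 10 9))^12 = (10)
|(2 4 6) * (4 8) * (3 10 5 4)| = |(2 8 3 10 5 4 6)| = 7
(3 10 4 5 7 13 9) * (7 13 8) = (3 10 4 5 13 9)(7 8) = [0, 1, 2, 10, 5, 13, 6, 8, 7, 3, 4, 11, 12, 9]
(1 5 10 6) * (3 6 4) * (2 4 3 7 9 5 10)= (1 10 3 6)(2 4 7 9 5)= [0, 10, 4, 6, 7, 2, 1, 9, 8, 5, 3]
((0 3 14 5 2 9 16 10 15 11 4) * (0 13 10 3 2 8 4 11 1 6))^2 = (0 9 3 5 4 10 1)(2 16 14 8 13 15 6)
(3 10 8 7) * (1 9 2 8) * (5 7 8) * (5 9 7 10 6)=[0, 7, 9, 6, 4, 10, 5, 3, 8, 2, 1]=(1 7 3 6 5 10)(2 9)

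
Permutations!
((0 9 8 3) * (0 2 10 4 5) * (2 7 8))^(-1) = (0 5 4 10 2 9)(3 8 7)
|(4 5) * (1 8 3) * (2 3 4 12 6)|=|(1 8 4 5 12 6 2 3)|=8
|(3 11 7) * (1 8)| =6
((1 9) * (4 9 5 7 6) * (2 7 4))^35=((1 5 4 9)(2 7 6))^35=(1 9 4 5)(2 6 7)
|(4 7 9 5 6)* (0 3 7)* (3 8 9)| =|(0 8 9 5 6 4)(3 7)| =6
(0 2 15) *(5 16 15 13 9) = (0 2 13 9 5 16 15) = [2, 1, 13, 3, 4, 16, 6, 7, 8, 5, 10, 11, 12, 9, 14, 0, 15]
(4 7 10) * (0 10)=(0 10 4 7)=[10, 1, 2, 3, 7, 5, 6, 0, 8, 9, 4]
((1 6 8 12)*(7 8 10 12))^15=(1 12 10 6)(7 8)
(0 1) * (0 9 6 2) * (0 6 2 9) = (0 1)(2 6 9) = [1, 0, 6, 3, 4, 5, 9, 7, 8, 2]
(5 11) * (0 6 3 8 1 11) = (0 6 3 8 1 11 5) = [6, 11, 2, 8, 4, 0, 3, 7, 1, 9, 10, 5]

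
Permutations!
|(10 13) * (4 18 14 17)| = 4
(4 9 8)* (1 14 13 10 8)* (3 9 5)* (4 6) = (1 14 13 10 8 6 4 5 3 9) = [0, 14, 2, 9, 5, 3, 4, 7, 6, 1, 8, 11, 12, 10, 13]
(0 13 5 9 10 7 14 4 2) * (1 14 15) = (0 13 5 9 10 7 15 1 14 4 2) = [13, 14, 0, 3, 2, 9, 6, 15, 8, 10, 7, 11, 12, 5, 4, 1]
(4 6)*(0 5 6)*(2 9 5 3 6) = (0 3 6 4)(2 9 5) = [3, 1, 9, 6, 0, 2, 4, 7, 8, 5]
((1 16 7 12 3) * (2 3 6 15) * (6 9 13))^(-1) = (1 3 2 15 6 13 9 12 7 16)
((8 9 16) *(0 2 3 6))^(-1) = (0 6 3 2)(8 16 9)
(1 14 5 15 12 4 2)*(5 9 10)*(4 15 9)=[0, 14, 1, 3, 2, 9, 6, 7, 8, 10, 5, 11, 15, 13, 4, 12]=(1 14 4 2)(5 9 10)(12 15)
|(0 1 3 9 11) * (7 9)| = |(0 1 3 7 9 11)| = 6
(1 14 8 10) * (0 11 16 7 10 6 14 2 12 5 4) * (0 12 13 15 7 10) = [11, 2, 13, 3, 12, 4, 14, 0, 6, 9, 1, 16, 5, 15, 8, 7, 10] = (0 11 16 10 1 2 13 15 7)(4 12 5)(6 14 8)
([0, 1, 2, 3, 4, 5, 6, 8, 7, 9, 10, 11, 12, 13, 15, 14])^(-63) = (7 8)(14 15)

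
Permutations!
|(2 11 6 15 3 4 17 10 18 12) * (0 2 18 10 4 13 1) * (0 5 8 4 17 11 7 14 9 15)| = |(0 2 7 14 9 15 3 13 1 5 8 4 11 6)(12 18)| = 14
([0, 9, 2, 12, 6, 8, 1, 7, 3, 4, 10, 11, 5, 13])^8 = [0, 1, 2, 3, 4, 5, 6, 7, 8, 9, 10, 11, 12, 13]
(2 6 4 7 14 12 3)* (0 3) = [3, 1, 6, 2, 7, 5, 4, 14, 8, 9, 10, 11, 0, 13, 12] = (0 3 2 6 4 7 14 12)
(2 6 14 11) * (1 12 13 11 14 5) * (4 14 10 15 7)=(1 12 13 11 2 6 5)(4 14 10 15 7)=[0, 12, 6, 3, 14, 1, 5, 4, 8, 9, 15, 2, 13, 11, 10, 7]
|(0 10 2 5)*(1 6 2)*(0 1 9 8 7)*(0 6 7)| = |(0 10 9 8)(1 7 6 2 5)| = 20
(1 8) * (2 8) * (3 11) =(1 2 8)(3 11) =[0, 2, 8, 11, 4, 5, 6, 7, 1, 9, 10, 3]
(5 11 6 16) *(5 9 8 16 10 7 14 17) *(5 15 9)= (5 11 6 10 7 14 17 15 9 8 16)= [0, 1, 2, 3, 4, 11, 10, 14, 16, 8, 7, 6, 12, 13, 17, 9, 5, 15]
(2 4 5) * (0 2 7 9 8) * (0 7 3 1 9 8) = (0 2 4 5 3 1 9)(7 8) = [2, 9, 4, 1, 5, 3, 6, 8, 7, 0]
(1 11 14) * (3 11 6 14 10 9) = (1 6 14)(3 11 10 9) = [0, 6, 2, 11, 4, 5, 14, 7, 8, 3, 9, 10, 12, 13, 1]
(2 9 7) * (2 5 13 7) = (2 9)(5 13 7) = [0, 1, 9, 3, 4, 13, 6, 5, 8, 2, 10, 11, 12, 7]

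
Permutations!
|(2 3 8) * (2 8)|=2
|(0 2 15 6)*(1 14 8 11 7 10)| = |(0 2 15 6)(1 14 8 11 7 10)| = 12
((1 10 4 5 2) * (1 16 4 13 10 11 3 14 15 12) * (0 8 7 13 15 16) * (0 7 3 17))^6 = ((0 8 3 14 16 4 5 2 7 13 10 15 12 1 11 17))^6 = (0 5 12 3 7 11 16 10)(1 14 13 17 4 15 8 2)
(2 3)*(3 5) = (2 5 3) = [0, 1, 5, 2, 4, 3]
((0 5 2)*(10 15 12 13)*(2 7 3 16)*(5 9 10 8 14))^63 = (0 16 7 14 13 15 9 2 3 5 8 12 10)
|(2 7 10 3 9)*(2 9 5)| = |(2 7 10 3 5)| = 5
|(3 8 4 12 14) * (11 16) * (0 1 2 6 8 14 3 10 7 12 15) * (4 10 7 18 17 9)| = 44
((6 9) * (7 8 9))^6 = ((6 7 8 9))^6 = (6 8)(7 9)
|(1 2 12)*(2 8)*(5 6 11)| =|(1 8 2 12)(5 6 11)| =12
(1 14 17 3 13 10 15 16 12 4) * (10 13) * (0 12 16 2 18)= (0 12 4 1 14 17 3 10 15 2 18)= [12, 14, 18, 10, 1, 5, 6, 7, 8, 9, 15, 11, 4, 13, 17, 2, 16, 3, 0]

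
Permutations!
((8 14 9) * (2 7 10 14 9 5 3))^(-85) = ((2 7 10 14 5 3)(8 9))^(-85) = (2 3 5 14 10 7)(8 9)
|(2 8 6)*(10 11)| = 6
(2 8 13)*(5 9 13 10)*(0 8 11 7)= (0 8 10 5 9 13 2 11 7)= [8, 1, 11, 3, 4, 9, 6, 0, 10, 13, 5, 7, 12, 2]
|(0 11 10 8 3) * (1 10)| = 6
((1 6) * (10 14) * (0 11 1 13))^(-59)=(0 11 1 6 13)(10 14)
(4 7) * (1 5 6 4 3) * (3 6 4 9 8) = [0, 5, 2, 1, 7, 4, 9, 6, 3, 8] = (1 5 4 7 6 9 8 3)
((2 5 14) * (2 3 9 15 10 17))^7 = ((2 5 14 3 9 15 10 17))^7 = (2 17 10 15 9 3 14 5)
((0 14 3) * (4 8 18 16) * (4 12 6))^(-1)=(0 3 14)(4 6 12 16 18 8)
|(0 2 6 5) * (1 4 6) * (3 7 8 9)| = 12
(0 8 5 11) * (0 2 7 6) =(0 8 5 11 2 7 6) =[8, 1, 7, 3, 4, 11, 0, 6, 5, 9, 10, 2]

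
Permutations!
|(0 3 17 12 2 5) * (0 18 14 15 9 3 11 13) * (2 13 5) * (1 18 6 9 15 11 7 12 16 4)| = 44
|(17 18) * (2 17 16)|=|(2 17 18 16)|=4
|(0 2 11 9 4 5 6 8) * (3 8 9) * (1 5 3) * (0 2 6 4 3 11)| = 12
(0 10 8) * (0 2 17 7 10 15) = (0 15)(2 17 7 10 8) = [15, 1, 17, 3, 4, 5, 6, 10, 2, 9, 8, 11, 12, 13, 14, 0, 16, 7]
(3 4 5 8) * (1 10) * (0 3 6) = [3, 10, 2, 4, 5, 8, 0, 7, 6, 9, 1] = (0 3 4 5 8 6)(1 10)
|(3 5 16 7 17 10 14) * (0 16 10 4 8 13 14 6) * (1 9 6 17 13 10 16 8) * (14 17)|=14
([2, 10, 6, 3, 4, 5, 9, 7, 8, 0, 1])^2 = (10)(0 6)(2 9)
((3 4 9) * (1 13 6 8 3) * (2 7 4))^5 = (1 2 13 7 6 4 8 9 3)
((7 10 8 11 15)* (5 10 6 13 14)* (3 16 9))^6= ((3 16 9)(5 10 8 11 15 7 6 13 14))^6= (16)(5 6 11)(7 8 14)(10 13 15)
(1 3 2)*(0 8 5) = [8, 3, 1, 2, 4, 0, 6, 7, 5] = (0 8 5)(1 3 2)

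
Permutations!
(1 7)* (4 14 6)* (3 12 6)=(1 7)(3 12 6 4 14)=[0, 7, 2, 12, 14, 5, 4, 1, 8, 9, 10, 11, 6, 13, 3]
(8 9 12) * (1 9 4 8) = (1 9 12)(4 8) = [0, 9, 2, 3, 8, 5, 6, 7, 4, 12, 10, 11, 1]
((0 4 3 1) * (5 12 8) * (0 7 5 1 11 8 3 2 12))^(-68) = ((0 4 2 12 3 11 8 1 7 5))^(-68) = (0 2 3 8 7)(1 5 4 12 11)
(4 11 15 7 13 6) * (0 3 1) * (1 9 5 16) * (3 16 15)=(0 16 1)(3 9 5 15 7 13 6 4 11)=[16, 0, 2, 9, 11, 15, 4, 13, 8, 5, 10, 3, 12, 6, 14, 7, 1]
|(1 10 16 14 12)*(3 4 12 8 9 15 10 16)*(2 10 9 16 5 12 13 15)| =21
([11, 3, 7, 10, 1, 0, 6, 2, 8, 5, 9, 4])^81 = [11, 3, 7, 10, 1, 0, 6, 2, 8, 5, 9, 4]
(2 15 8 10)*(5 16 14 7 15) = (2 5 16 14 7 15 8 10) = [0, 1, 5, 3, 4, 16, 6, 15, 10, 9, 2, 11, 12, 13, 7, 8, 14]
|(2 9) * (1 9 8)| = 4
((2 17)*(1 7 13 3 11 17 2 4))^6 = ((1 7 13 3 11 17 4))^6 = (1 4 17 11 3 13 7)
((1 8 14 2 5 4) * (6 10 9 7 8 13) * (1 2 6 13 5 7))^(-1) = (1 9 10 6 14 8 7 2 4 5)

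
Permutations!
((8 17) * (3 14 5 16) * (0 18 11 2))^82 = (0 11)(2 18)(3 5)(14 16)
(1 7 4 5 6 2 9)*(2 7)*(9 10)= (1 2 10 9)(4 5 6 7)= [0, 2, 10, 3, 5, 6, 7, 4, 8, 1, 9]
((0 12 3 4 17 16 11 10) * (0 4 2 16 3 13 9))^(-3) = (0 12 13 9)(2 4 16 17 11 3 10)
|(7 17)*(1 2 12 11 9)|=10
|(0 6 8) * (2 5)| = |(0 6 8)(2 5)| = 6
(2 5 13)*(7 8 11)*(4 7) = (2 5 13)(4 7 8 11) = [0, 1, 5, 3, 7, 13, 6, 8, 11, 9, 10, 4, 12, 2]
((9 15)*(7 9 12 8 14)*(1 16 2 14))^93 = (1 14 15)(2 9 8)(7 12 16)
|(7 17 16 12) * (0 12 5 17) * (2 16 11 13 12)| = 9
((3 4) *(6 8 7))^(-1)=(3 4)(6 7 8)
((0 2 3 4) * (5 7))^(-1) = (0 4 3 2)(5 7)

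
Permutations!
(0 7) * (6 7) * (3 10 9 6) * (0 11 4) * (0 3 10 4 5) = (0 10 9 6 7 11 5)(3 4) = [10, 1, 2, 4, 3, 0, 7, 11, 8, 6, 9, 5]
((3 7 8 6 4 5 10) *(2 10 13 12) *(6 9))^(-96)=(2 7 6 13 10 8 4 12 3 9 5)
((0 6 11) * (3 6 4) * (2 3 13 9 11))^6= ((0 4 13 9 11)(2 3 6))^6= (0 4 13 9 11)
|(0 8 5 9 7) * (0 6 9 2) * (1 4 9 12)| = |(0 8 5 2)(1 4 9 7 6 12)| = 12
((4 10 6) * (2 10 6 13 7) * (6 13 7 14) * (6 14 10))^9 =(14)(2 13)(4 7)(6 10)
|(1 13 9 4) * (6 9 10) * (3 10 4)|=|(1 13 4)(3 10 6 9)|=12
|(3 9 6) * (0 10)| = |(0 10)(3 9 6)| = 6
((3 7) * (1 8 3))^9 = (1 8 3 7) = ((1 8 3 7))^9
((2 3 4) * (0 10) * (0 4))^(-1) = (0 3 2 4 10) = ((0 10 4 2 3))^(-1)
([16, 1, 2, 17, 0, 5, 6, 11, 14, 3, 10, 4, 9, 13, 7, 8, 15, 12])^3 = (0 8 11 16 14 4 15 7)(3 9 12 17)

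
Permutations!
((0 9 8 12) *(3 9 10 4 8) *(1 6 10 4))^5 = (0 4 8 12)(1 10 6)(3 9)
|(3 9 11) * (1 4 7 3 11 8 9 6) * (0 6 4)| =6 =|(11)(0 6 1)(3 4 7)(8 9)|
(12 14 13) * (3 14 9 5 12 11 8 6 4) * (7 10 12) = (3 14 13 11 8 6 4)(5 7 10 12 9) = [0, 1, 2, 14, 3, 7, 4, 10, 6, 5, 12, 8, 9, 11, 13]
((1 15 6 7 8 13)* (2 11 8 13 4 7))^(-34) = (1 6 11 4 13 15 2 8 7)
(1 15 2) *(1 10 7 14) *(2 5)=[0, 15, 10, 3, 4, 2, 6, 14, 8, 9, 7, 11, 12, 13, 1, 5]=(1 15 5 2 10 7 14)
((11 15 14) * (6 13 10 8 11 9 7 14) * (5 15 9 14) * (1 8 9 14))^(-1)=((1 8 11 14)(5 15 6 13 10 9 7))^(-1)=(1 14 11 8)(5 7 9 10 13 6 15)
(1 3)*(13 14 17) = (1 3)(13 14 17) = [0, 3, 2, 1, 4, 5, 6, 7, 8, 9, 10, 11, 12, 14, 17, 15, 16, 13]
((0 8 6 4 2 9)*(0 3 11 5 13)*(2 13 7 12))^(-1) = ((0 8 6 4 13)(2 9 3 11 5 7 12))^(-1) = (0 13 4 6 8)(2 12 7 5 11 3 9)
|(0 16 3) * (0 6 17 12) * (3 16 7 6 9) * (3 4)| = |(0 7 6 17 12)(3 9 4)| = 15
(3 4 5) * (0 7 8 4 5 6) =[7, 1, 2, 5, 6, 3, 0, 8, 4] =(0 7 8 4 6)(3 5)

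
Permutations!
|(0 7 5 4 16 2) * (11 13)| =|(0 7 5 4 16 2)(11 13)| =6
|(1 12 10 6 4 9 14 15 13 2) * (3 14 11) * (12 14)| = |(1 14 15 13 2)(3 12 10 6 4 9 11)| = 35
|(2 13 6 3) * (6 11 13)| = 6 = |(2 6 3)(11 13)|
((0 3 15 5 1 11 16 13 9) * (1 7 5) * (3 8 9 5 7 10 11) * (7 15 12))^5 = ((0 8 9)(1 3 12 7 15)(5 10 11 16 13))^5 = (16)(0 9 8)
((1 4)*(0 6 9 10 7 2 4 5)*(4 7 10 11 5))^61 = ((0 6 9 11 5)(1 4)(2 7))^61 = (0 6 9 11 5)(1 4)(2 7)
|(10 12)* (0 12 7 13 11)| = 6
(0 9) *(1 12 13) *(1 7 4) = [9, 12, 2, 3, 1, 5, 6, 4, 8, 0, 10, 11, 13, 7] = (0 9)(1 12 13 7 4)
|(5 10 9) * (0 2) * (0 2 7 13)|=|(0 7 13)(5 10 9)|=3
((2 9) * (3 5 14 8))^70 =(3 14)(5 8) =((2 9)(3 5 14 8))^70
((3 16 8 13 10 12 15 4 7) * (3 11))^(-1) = (3 11 7 4 15 12 10 13 8 16)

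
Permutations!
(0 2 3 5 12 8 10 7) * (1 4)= (0 2 3 5 12 8 10 7)(1 4)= [2, 4, 3, 5, 1, 12, 6, 0, 10, 9, 7, 11, 8]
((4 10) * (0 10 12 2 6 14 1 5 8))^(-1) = ((0 10 4 12 2 6 14 1 5 8))^(-1) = (0 8 5 1 14 6 2 12 4 10)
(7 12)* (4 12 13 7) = [0, 1, 2, 3, 12, 5, 6, 13, 8, 9, 10, 11, 4, 7] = (4 12)(7 13)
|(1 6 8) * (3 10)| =6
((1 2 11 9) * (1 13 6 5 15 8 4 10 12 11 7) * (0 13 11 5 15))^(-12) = ((0 13 6 15 8 4 10 12 5)(1 2 7)(9 11))^(-12) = (0 10 15)(4 6 5)(8 13 12)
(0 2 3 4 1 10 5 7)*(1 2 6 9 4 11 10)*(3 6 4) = (0 4 2 6 9 3 11 10 5 7) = [4, 1, 6, 11, 2, 7, 9, 0, 8, 3, 5, 10]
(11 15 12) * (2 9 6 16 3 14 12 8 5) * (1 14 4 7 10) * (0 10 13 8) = [10, 14, 9, 4, 7, 2, 16, 13, 5, 6, 1, 15, 11, 8, 12, 0, 3] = (0 10 1 14 12 11 15)(2 9 6 16 3 4 7 13 8 5)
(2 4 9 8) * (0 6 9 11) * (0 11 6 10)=[10, 1, 4, 3, 6, 5, 9, 7, 2, 8, 0, 11]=(11)(0 10)(2 4 6 9 8)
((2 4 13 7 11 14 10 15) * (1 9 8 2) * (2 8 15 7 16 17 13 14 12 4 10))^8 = (1 15 9)(2 10 7 11 12 4 14)(13 17 16)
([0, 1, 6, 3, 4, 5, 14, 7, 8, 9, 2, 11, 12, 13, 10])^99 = (2 10 14 6)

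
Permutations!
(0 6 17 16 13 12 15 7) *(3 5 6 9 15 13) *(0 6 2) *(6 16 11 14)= (0 9 15 7 16 3 5 2)(6 17 11 14)(12 13)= [9, 1, 0, 5, 4, 2, 17, 16, 8, 15, 10, 14, 13, 12, 6, 7, 3, 11]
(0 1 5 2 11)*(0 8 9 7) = (0 1 5 2 11 8 9 7) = [1, 5, 11, 3, 4, 2, 6, 0, 9, 7, 10, 8]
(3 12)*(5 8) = (3 12)(5 8) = [0, 1, 2, 12, 4, 8, 6, 7, 5, 9, 10, 11, 3]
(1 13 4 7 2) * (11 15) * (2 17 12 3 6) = (1 13 4 7 17 12 3 6 2)(11 15) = [0, 13, 1, 6, 7, 5, 2, 17, 8, 9, 10, 15, 3, 4, 14, 11, 16, 12]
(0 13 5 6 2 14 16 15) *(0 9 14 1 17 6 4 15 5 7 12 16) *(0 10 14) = [13, 17, 1, 3, 15, 4, 2, 12, 8, 0, 14, 11, 16, 7, 10, 9, 5, 6] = (0 13 7 12 16 5 4 15 9)(1 17 6 2)(10 14)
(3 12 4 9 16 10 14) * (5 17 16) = (3 12 4 9 5 17 16 10 14) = [0, 1, 2, 12, 9, 17, 6, 7, 8, 5, 14, 11, 4, 13, 3, 15, 10, 16]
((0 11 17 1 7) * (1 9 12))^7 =(17)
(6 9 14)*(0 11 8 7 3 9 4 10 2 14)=[11, 1, 14, 9, 10, 5, 4, 3, 7, 0, 2, 8, 12, 13, 6]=(0 11 8 7 3 9)(2 14 6 4 10)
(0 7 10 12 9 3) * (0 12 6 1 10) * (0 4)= (0 7 4)(1 10 6)(3 12 9)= [7, 10, 2, 12, 0, 5, 1, 4, 8, 3, 6, 11, 9]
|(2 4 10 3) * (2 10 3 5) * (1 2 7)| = |(1 2 4 3 10 5 7)| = 7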